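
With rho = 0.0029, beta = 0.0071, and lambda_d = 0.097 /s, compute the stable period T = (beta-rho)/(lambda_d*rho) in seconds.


T = (beta - rho) / (lambda_d * rho)
T = (0.0071 - 0.0029) / (0.097 * 0.0029)
T = 14.931 s

14.931


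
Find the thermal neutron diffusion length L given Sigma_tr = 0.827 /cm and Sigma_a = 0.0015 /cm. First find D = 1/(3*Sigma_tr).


D = 1 / (3 * Sigma_tr) = 1 / (3 * 0.827) = 0.4030633 cm
L = sqrt(D / Sigma_a)
L = sqrt(0.4030633 / 0.0015)
L = 16.392 cm

16.392


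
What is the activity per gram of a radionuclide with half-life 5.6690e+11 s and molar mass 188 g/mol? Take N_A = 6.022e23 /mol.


lambda = ln(2) / t_half = ln(2) / 5.6690e+11 = 1.222697e-12 /s
SA = lambda * N_A / M
SA = 1.222697e-12 * 6.022e23 / 188
SA = 3.9165e+09 Bq/g

3.9165e+09


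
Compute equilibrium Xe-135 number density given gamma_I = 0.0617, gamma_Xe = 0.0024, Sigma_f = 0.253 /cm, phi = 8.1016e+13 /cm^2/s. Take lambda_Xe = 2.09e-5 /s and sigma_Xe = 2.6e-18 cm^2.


Xe_eq = (gamma_I + gamma_Xe) * Sigma_f * phi / (lambda_Xe + sigma_Xe * phi)
Numerator = (0.0617 + 0.0024) * 0.253 * 8.1016e+13 = 1.313861e+12
Denominator = 2.09e-5 + 2.6e-18 * 8.1016e+13 = 2.315416e-04
Xe_eq = 1.313861e+12 / 2.315416e-04 = 5.6744e+15 /cm^3

5.6744e+15


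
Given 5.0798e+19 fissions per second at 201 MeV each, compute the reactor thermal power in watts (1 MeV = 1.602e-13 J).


P = fission_rate * E_MeV * 1.602e-13
P = 5.0798e+19 * 201 * 1.602e-13
P = 1.6357e+09 W

1.6357e+09


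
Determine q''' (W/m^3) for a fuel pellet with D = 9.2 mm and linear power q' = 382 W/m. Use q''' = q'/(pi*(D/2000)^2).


r = D / 2 / 1000 = 9.2 / 2 / 1000 = 0.0046 m
q''' = q' / (pi * r^2)
q''' = 382 / (pi * 0.0046^2)
q''' = 5.7464e+06 W/m^3

5.7464e+06


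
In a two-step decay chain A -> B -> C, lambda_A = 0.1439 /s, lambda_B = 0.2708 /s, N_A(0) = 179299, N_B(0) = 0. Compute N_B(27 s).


N_B(t) = lambda_A * N_A0 / (lambda_B - lambda_A) * [exp(-lambda_A*t) - exp(-lambda_B*t)]
exp(-0.1439*27) = 0.02054167; exp(-0.2708*27) = 6.677478e-04
N_B = 0.1439 * 179299 / (0.2708 - 0.1439) * (0.02054167 - 6.677478e-04)
N_B = 4040.7

4040.7


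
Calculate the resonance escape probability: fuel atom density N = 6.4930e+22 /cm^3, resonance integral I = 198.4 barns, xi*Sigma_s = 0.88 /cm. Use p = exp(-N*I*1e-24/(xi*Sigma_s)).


p = exp(-N * I * 1e-24 / (xi*Sigma_s))
p = exp(-6.4930e+22 * 198.4 * 1e-24 / 0.88)
p = 4.3900e-07

4.3900e-07


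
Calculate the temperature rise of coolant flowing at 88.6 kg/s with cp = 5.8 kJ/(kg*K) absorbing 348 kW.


dT = Q / (m_dot * cp)
dT = 348 / (88.6 * 5.8)
dT = 0.67720 C

0.67720


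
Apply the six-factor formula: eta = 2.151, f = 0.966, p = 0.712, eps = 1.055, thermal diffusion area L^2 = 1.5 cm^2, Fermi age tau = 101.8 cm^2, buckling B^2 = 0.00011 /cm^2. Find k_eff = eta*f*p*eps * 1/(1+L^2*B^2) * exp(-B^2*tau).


k_inf = eta*f*p*eps = 2.151*0.966*0.712*1.055 = 1.560810
P_TNL = 1/(1 + L^2*B^2) = 1/(1 + 1.5*0.00011) = 0.9998350
P_FNL = exp(-B^2*tau) = exp(-0.00011*101.8) = 0.9888645
k_eff = k_inf * P_TNL * P_FNL = 1.560810 * 0.9998350 * 0.9888645
k_eff = 1.5432

1.5432


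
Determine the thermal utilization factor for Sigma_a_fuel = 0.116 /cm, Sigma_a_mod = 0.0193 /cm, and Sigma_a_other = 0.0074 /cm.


f = Sigma_a_fuel / (Sigma_a_fuel + Sigma_a_mod + Sigma_a_other)
f = 0.116 / (0.116 + 0.0193 + 0.0074)
f = 0.81289

0.81289


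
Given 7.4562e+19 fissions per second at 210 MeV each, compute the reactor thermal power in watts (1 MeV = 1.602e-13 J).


P = fission_rate * E_MeV * 1.602e-13
P = 7.4562e+19 * 210 * 1.602e-13
P = 2.5084e+09 W

2.5084e+09


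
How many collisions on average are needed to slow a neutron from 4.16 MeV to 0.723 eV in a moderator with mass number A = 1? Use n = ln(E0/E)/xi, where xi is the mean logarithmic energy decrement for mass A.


xi = 1 + (A-1)^2/(2A)*ln((A-1)/(A+1)) = 1 (for A = 1)
n = ln(E0/E) / xi
n = ln(4.16e6 / 0.723) / 1
n = ln(5.753804e+06) / 1 = 15.565

15.565


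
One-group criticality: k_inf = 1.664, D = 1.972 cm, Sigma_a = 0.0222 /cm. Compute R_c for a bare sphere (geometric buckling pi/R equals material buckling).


L^2 = D / Sigma_a = 1.972 / 0.0222 = 88.82883 cm^2
B_m^2 = (k_inf - 1) / L^2 = (1.664 - 1) / 88.82883 = 0.007475051 /cm^2
For a bare sphere: B_g = pi/R, so R_c = pi / sqrt(B_m^2)
R_c = pi / sqrt(0.007475051) = 36.336 cm

36.336


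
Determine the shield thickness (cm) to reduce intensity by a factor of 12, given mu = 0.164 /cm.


x = ln(factor) / mu
x = ln(12) / 0.164
x = 15.152 cm

15.152


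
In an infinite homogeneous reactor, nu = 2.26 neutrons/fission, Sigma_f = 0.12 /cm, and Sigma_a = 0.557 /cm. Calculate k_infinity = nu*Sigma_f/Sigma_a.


k_inf = nu * Sigma_f / Sigma_a
k_inf = 2.26 * 0.12 / 0.557
k_inf = 0.48689

0.48689


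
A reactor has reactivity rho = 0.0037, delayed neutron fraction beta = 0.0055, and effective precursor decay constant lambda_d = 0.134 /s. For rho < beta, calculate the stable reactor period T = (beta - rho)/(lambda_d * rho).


T = (beta - rho) / (lambda_d * rho)
T = (0.0055 - 0.0037) / (0.134 * 0.0037)
T = 3.6305 s

3.6305


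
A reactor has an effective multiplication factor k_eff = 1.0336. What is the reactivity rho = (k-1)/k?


rho = (k_eff - 1) / k_eff
rho = (1.0336 - 1) / 1.0336
rho = 0.032508

0.032508


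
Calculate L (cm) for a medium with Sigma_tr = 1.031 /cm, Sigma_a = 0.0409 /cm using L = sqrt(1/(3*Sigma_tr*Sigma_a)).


D = 1 / (3 * Sigma_tr) = 1 / (3 * 1.031) = 0.3233107 cm
L = sqrt(D / Sigma_a)
L = sqrt(0.3233107 / 0.0409)
L = 2.8116 cm

2.8116


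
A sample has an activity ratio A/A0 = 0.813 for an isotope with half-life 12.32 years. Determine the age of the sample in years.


lambda = ln(2) / t_half = ln(2) / 12.32 = 0.05626195 /yr
t = -ln(A/A0) / lambda
t = -ln(0.813) / 0.05626195
t = 3.6796 yr

3.6796


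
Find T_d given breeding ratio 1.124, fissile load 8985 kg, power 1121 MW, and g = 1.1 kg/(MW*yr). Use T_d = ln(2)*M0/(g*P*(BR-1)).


Breeding gain G = BR - 1 = 1.124 - 1 = 0.124
Fissile production rate = g * P * G = 1.1 * 1121 * 0.124 = 152.9044 kg/yr
T_d = ln(2) * M0 / (g * P * G)
T_d = ln(2) * 8985 / 152.9044 = 40.731 yr

40.731


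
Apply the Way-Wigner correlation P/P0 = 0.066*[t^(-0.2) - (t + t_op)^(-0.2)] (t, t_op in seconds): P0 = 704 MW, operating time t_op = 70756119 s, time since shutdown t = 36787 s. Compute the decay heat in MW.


P/P0 = 0.066 * [t^(-0.2) - (t + t_op)^(-0.2)]
P/P0 = 0.066 * [36787^(-0.2) - (36787 + 70756119)^(-0.2)]
P/P0 = 0.066 * [0.1221409 - 0.02691548] = 0.006284878
P = 704 * 0.006284878 = 4.4246 MW

4.4246


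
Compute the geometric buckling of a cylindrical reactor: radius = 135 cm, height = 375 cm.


B^2 = (2.405/R)^2 + (pi/H)^2
B^2 = (2.405/135)^2 + (pi/375)^2
B^2 = 3.8755e-04 /cm^2

3.8755e-04


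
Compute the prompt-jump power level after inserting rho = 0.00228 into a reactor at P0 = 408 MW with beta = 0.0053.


P1/P0 = beta / (beta - rho)
P1/P0 = 0.0053 / (0.0053 - 0.00228) = 1.754967
P1 = 408 * 1.754967 = 716.03 MW

716.03


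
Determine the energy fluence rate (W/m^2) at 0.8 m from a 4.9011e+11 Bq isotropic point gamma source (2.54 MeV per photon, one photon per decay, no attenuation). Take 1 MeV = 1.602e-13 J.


psi = A * E * 1.602e-13 / (4*pi*r^2)
psi = 4.9011e+11 * 2.54 * 1.602e-13 / (4*pi*0.8^2)
psi = 0.024797 W/m^2

0.024797


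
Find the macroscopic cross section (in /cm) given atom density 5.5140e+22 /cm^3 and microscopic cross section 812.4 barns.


Sigma = N * sigma_barns * 1e-24
Sigma = 5.5140e+22 * 812.4 * 1e-24
Sigma = 44.796 /cm

44.796


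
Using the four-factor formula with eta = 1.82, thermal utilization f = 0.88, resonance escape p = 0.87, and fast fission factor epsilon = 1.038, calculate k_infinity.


k_inf = eta * f * p * epsilon
k_inf = 1.82 * 0.88 * 0.87 * 1.038
k_inf = 1.4463

1.4463


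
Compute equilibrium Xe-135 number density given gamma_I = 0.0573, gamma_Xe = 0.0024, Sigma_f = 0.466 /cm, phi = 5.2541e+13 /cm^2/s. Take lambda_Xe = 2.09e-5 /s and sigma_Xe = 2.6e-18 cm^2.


Xe_eq = (gamma_I + gamma_Xe) * Sigma_f * phi / (lambda_Xe + sigma_Xe * phi)
Numerator = (0.0573 + 0.0024) * 0.466 * 5.2541e+13 = 1.461701e+12
Denominator = 2.09e-5 + 2.6e-18 * 5.2541e+13 = 1.575066e-04
Xe_eq = 1.461701e+12 / 1.575066e-04 = 9.2803e+15 /cm^3

9.2803e+15


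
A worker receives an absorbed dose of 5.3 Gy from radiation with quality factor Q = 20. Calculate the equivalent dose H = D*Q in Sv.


H = D * Q
H = 5.3 * 20
H = 106.00 Sv

106.00


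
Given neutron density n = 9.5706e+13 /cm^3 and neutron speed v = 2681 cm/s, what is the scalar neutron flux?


phi = n * v
phi = 9.5706e+13 * 2681
phi = 2.5659e+17 /cm^2/s

2.5659e+17


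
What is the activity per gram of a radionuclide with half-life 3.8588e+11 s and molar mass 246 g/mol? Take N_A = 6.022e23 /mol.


lambda = ln(2) / t_half = ln(2) / 3.8588e+11 = 1.796277e-12 /s
SA = lambda * N_A / M
SA = 1.796277e-12 * 6.022e23 / 246
SA = 4.3972e+09 Bq/g

4.3972e+09


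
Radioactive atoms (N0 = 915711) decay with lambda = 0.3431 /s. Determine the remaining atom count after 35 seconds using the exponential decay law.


N = N0 * exp(-lambda * t)
N = 915711 * exp(-0.3431 * 35)
N = 5.5787

5.5787


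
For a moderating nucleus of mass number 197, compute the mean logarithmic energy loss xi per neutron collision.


xi = 1 + (A-1)^2/(2A) * ln((A-1)/(A+1))
xi = 1 + (197-1)^2/(2*197) * ln((197-1)/(197 +1))
xi = 0.010118

0.010118


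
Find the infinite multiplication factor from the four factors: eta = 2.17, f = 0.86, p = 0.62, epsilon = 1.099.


k_inf = eta * f * p * epsilon
k_inf = 2.17 * 0.86 * 0.62 * 1.099
k_inf = 1.2716

1.2716


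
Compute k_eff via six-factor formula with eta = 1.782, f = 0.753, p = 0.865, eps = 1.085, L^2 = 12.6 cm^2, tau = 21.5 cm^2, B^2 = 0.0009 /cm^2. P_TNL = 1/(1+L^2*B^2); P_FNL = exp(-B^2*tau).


k_inf = eta*f*p*eps = 1.782*0.753*0.865*1.085 = 1.259356
P_TNL = 1/(1 + L^2*B^2) = 1/(1 + 12.6*0.0009) = 0.9887872
P_FNL = exp(-B^2*tau) = exp(-0.0009*21.5) = 0.9808360
k_eff = k_inf * P_TNL * P_FNL = 1.259356 * 0.9887872 * 0.9808360
k_eff = 1.2214

1.2214


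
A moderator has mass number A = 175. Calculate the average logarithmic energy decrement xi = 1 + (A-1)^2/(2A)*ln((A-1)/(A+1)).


xi = 1 + (A-1)^2/(2A) * ln((A-1)/(A+1))
xi = 1 + (175-1)^2/(2*175) * ln((175-1)/(175 +1))
xi = 0.011385

0.011385


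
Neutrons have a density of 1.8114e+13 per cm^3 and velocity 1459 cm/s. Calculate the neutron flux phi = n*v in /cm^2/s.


phi = n * v
phi = 1.8114e+13 * 1459
phi = 2.6428e+16 /cm^2/s

2.6428e+16


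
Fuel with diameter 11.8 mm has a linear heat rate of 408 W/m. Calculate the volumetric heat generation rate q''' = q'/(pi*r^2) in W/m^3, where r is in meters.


r = D / 2 / 1000 = 11.8 / 2 / 1000 = 0.0059 m
q''' = q' / (pi * r^2)
q''' = 408 / (pi * 0.0059^2)
q''' = 3.7308e+06 W/m^3

3.7308e+06


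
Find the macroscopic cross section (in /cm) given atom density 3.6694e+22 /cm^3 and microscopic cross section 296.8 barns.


Sigma = N * sigma_barns * 1e-24
Sigma = 3.6694e+22 * 296.8 * 1e-24
Sigma = 10.891 /cm

10.891


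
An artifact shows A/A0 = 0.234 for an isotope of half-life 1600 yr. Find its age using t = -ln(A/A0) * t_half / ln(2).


lambda = ln(2) / t_half = ln(2) / 1600 = 4.332170e-04 /yr
t = -ln(A/A0) / lambda
t = -ln(0.234) / 4.332170e-04
t = 3352.7 yr

3352.7


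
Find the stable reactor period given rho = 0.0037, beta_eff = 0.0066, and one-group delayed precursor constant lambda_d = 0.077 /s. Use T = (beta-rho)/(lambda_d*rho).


T = (beta - rho) / (lambda_d * rho)
T = (0.0066 - 0.0037) / (0.077 * 0.0037)
T = 10.179 s

10.179


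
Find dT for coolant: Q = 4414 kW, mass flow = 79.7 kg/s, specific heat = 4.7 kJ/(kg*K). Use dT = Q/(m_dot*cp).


dT = Q / (m_dot * cp)
dT = 4414 / (79.7 * 4.7)
dT = 11.784 C

11.784


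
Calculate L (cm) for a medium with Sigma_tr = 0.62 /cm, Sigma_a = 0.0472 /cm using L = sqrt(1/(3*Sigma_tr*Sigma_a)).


D = 1 / (3 * Sigma_tr) = 1 / (3 * 0.62) = 0.5376344 cm
L = sqrt(D / Sigma_a)
L = sqrt(0.5376344 / 0.0472)
L = 3.3750 cm

3.3750


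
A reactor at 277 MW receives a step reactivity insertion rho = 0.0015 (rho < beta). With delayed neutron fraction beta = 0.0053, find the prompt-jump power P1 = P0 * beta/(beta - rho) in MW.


P1/P0 = beta / (beta - rho)
P1/P0 = 0.0053 / (0.0053 - 0.0015) = 1.394737
P1 = 277 * 1.394737 = 386.34 MW

386.34


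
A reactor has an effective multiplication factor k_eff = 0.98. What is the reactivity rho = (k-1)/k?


rho = (k_eff - 1) / k_eff
rho = (0.98 - 1) / 0.98
rho = -0.020408

-0.020408


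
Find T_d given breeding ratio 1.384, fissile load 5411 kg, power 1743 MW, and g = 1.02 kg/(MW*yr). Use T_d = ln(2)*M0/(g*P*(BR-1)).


Breeding gain G = BR - 1 = 1.384 - 1 = 0.384
Fissile production rate = g * P * G = 1.02 * 1743 * 0.384 = 682.69824 kg/yr
T_d = ln(2) * M0 / (g * P * G)
T_d = ln(2) * 5411 / 682.69824 = 5.4938 yr

5.4938


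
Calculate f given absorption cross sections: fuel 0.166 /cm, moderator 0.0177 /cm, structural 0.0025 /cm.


f = Sigma_a_fuel / (Sigma_a_fuel + Sigma_a_mod + Sigma_a_other)
f = 0.166 / (0.166 + 0.0177 + 0.0025)
f = 0.89151

0.89151


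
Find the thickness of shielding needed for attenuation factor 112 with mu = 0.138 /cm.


x = ln(factor) / mu
x = ln(112) / 0.138
x = 34.192 cm

34.192


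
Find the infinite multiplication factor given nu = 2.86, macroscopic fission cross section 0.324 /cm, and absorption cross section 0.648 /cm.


k_inf = nu * Sigma_f / Sigma_a
k_inf = 2.86 * 0.324 / 0.648
k_inf = 1.4300

1.4300


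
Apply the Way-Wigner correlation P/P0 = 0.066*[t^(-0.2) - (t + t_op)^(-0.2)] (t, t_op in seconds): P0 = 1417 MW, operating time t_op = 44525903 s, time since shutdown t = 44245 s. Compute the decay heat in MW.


P/P0 = 0.066 * [t^(-0.2) - (t + t_op)^(-0.2)]
P/P0 = 0.066 * [44245^(-0.2) - (44245 + 44525903)^(-0.2)]
P/P0 = 0.066 * [0.1177137 - 0.02952509] = 0.005820448
P = 1417 * 0.005820448 = 8.2476 MW

8.2476


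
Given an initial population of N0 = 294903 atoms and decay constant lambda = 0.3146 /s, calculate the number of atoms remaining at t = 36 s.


N = N0 * exp(-lambda * t)
N = 294903 * exp(-0.3146 * 36)
N = 3.5566

3.5566


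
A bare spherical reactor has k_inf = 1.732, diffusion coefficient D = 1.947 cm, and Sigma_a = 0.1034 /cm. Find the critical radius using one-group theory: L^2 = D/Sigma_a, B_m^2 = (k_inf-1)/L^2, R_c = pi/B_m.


L^2 = D / Sigma_a = 1.947 / 0.1034 = 18.82979 cm^2
B_m^2 = (k_inf - 1) / L^2 = (1.732 - 1) / 18.82979 = 0.03887457 /cm^2
For a bare sphere: B_g = pi/R, so R_c = pi / sqrt(B_m^2)
R_c = pi / sqrt(0.03887457) = 15.934 cm

15.934


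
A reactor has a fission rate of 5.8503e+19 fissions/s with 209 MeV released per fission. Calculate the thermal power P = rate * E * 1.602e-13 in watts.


P = fission_rate * E_MeV * 1.602e-13
P = 5.8503e+19 * 209 * 1.602e-13
P = 1.9588e+09 W

1.9588e+09


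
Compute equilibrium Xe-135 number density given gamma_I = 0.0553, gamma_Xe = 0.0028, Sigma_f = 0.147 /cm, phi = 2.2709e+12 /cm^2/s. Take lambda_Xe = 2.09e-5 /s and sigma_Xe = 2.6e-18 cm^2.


Xe_eq = (gamma_I + gamma_Xe) * Sigma_f * phi / (lambda_Xe + sigma_Xe * phi)
Numerator = (0.0553 + 0.0028) * 0.147 * 2.2709e+12 = 1.939508e+10
Denominator = 2.09e-5 + 2.6e-18 * 2.2709e+12 = 2.680434e-05
Xe_eq = 1.939508e+10 / 2.680434e-05 = 7.2358e+14 /cm^3

7.2358e+14


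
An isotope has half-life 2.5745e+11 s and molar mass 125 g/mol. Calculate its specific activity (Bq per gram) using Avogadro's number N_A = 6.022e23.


lambda = ln(2) / t_half = ln(2) / 2.5745e+11 = 2.692356e-12 /s
SA = lambda * N_A / M
SA = 2.692356e-12 * 6.022e23 / 125
SA = 1.2971e+10 Bq/g

1.2971e+10


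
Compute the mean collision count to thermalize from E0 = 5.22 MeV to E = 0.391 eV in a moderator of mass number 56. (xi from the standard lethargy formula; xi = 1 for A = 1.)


xi = 1 + (A-1)^2/(2A)*ln((A-1)/(A+1)) = 0.03529286 (for A = 56)
n = ln(E0/E) / xi
n = ln(5.22e6 / 0.391) / 0.03529286
n = ln(1.335038e+07) / 0.03529286 = 464.88

464.88


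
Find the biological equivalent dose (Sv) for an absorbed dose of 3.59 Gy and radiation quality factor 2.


H = D * Q
H = 3.59 * 2
H = 7.1800 Sv

7.1800


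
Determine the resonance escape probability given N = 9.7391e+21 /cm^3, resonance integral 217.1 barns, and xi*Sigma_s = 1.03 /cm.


p = exp(-N * I * 1e-24 / (xi*Sigma_s))
p = exp(-9.7391e+21 * 217.1 * 1e-24 / 1.03)
p = 0.12838

0.12838


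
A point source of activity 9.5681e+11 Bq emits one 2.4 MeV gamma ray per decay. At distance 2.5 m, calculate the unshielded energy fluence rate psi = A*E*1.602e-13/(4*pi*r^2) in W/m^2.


psi = A * E * 1.602e-13 / (4*pi*r^2)
psi = 9.5681e+11 * 2.4 * 1.602e-13 / (4*pi*2.5^2)
psi = 0.0046839 W/m^2

0.0046839


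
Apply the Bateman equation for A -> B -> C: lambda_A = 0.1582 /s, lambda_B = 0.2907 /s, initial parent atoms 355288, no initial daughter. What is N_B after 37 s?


N_B(t) = lambda_A * N_A0 / (lambda_B - lambda_A) * [exp(-lambda_A*t) - exp(-lambda_B*t)]
exp(-0.1582*37) = 0.002870124; exp(-0.2907*37) = 2.131925e-05
N_B = 0.1582 * 355288 / (0.2907 - 0.1582) * (0.002870124 - 2.131925e-05)
N_B = 1208.5

1208.5


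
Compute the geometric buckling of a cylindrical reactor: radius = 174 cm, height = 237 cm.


B^2 = (2.405/R)^2 + (pi/H)^2
B^2 = (2.405/174)^2 + (pi/237)^2
B^2 = 3.6676e-04 /cm^2

3.6676e-04


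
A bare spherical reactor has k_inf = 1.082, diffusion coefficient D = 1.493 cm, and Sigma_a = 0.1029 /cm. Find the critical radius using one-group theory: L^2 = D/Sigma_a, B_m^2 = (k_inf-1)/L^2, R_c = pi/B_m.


L^2 = D / Sigma_a = 1.493 / 0.1029 = 14.50923 cm^2
B_m^2 = (k_inf - 1) / L^2 = (1.082 - 1) / 14.50923 = 0.005651575 /cm^2
For a bare sphere: B_g = pi/R, so R_c = pi / sqrt(B_m^2)
R_c = pi / sqrt(0.005651575) = 41.789 cm

41.789


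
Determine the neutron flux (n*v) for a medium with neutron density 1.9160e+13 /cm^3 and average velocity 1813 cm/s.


phi = n * v
phi = 1.9160e+13 * 1813
phi = 3.4737e+16 /cm^2/s

3.4737e+16


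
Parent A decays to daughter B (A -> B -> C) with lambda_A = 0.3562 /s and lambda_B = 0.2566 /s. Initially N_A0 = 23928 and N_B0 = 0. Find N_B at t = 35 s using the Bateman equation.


N_B(t) = lambda_A * N_A0 / (lambda_B - lambda_A) * [exp(-lambda_A*t) - exp(-lambda_B*t)]
exp(-0.3562*35) = 3.851684e-06; exp(-0.2566*35) = 1.257770e-04
N_B = 0.3562 * 23928 / (0.2566 - 0.3562) * (3.851684e-06 - 1.257770e-04)
N_B = 10.434

10.434


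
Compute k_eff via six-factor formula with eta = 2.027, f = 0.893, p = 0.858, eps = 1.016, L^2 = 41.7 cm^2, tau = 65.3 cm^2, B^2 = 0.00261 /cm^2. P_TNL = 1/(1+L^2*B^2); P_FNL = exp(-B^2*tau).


k_inf = eta*f*p*eps = 2.027*0.893*0.858*1.016 = 1.577924
P_TNL = 1/(1 + L^2*B^2) = 1/(1 + 41.7*0.00261) = 0.9018458
P_FNL = exp(-B^2*tau) = exp(-0.00261*65.3) = 0.8432996
k_eff = k_inf * P_TNL * P_FNL = 1.577924 * 0.9018458 * 0.8432996
k_eff = 1.2001

1.2001


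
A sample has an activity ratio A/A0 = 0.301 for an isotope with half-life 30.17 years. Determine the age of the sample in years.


lambda = ln(2) / t_half = ln(2) / 30.17 = 0.02297472 /yr
t = -ln(A/A0) / lambda
t = -ln(0.301) / 0.02297472
t = 52.259 yr

52.259


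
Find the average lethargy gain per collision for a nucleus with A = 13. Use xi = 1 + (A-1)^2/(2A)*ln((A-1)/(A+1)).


xi = 1 + (A-1)^2/(2A) * ln((A-1)/(A+1))
xi = 1 + (13-1)^2/(2*13) * ln((13-1)/(13 +1))
xi = 0.14624

0.14624


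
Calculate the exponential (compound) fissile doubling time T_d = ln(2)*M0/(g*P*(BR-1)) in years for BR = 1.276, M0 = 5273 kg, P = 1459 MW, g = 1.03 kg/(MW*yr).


Breeding gain G = BR - 1 = 1.276 - 1 = 0.276
Fissile production rate = g * P * G = 1.03 * 1459 * 0.276 = 414.76452 kg/yr
T_d = ln(2) * M0 / (g * P * G)
T_d = ln(2) * 5273 / 414.76452 = 8.8121 yr

8.8121


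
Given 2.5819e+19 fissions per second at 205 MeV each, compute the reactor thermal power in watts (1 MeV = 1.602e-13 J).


P = fission_rate * E_MeV * 1.602e-13
P = 2.5819e+19 * 205 * 1.602e-13
P = 8.4792e+08 W

8.4792e+08


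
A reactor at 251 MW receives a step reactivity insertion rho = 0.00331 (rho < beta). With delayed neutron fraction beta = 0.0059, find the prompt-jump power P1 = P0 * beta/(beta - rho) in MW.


P1/P0 = beta / (beta - rho)
P1/P0 = 0.0059 / (0.0059 - 0.00331) = 2.277992
P1 = 251 * 2.277992 = 571.78 MW

571.78


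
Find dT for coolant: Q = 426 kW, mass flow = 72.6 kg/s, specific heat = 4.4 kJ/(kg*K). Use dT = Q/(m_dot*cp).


dT = Q / (m_dot * cp)
dT = 426 / (72.6 * 4.4)
dT = 1.3336 C

1.3336


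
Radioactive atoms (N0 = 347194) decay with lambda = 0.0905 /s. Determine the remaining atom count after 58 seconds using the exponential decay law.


N = N0 * exp(-lambda * t)
N = 347194 * exp(-0.0905 * 58)
N = 1823.7

1823.7


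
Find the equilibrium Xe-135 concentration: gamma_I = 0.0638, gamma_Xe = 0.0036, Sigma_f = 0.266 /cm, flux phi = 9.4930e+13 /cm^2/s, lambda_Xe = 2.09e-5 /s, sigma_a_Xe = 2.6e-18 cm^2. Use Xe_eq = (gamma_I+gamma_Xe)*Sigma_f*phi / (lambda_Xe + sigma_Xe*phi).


Xe_eq = (gamma_I + gamma_Xe) * Sigma_f * phi / (lambda_Xe + sigma_Xe * phi)
Numerator = (0.0638 + 0.0036) * 0.266 * 9.4930e+13 = 1.701943e+12
Denominator = 2.09e-5 + 2.6e-18 * 9.4930e+13 = 2.677180e-04
Xe_eq = 1.701943e+12 / 2.677180e-04 = 6.3572e+15 /cm^3

6.3572e+15


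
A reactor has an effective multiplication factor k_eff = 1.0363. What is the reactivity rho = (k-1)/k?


rho = (k_eff - 1) / k_eff
rho = (1.0363 - 1) / 1.0363
rho = 0.035028

0.035028


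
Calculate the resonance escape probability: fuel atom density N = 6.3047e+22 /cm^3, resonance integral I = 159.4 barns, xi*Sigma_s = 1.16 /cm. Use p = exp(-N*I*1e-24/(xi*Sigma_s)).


p = exp(-N * I * 1e-24 / (xi*Sigma_s))
p = exp(-6.3047e+22 * 159.4 * 1e-24 / 1.16)
p = 1.7277e-04

1.7277e-04


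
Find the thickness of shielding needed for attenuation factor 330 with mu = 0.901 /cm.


x = ln(factor) / mu
x = ln(330) / 0.901
x = 6.4363 cm

6.4363


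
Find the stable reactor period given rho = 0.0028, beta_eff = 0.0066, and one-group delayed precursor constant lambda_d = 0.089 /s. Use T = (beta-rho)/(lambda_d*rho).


T = (beta - rho) / (lambda_d * rho)
T = (0.0066 - 0.0028) / (0.089 * 0.0028)
T = 15.249 s

15.249


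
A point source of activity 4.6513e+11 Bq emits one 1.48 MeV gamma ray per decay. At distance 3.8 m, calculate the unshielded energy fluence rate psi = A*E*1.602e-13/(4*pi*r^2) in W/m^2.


psi = A * E * 1.602e-13 / (4*pi*r^2)
psi = 4.6513e+11 * 1.48 * 1.602e-13 / (4*pi*3.8^2)
psi = 6.0775e-04 W/m^2

6.0775e-04


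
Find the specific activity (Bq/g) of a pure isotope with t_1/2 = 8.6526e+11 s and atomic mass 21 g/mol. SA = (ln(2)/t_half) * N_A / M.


lambda = ln(2) / t_half = ln(2) / 8.6526e+11 = 8.010854e-13 /s
SA = lambda * N_A / M
SA = 8.010854e-13 * 6.022e23 / 21
SA = 2.2972e+10 Bq/g

2.2972e+10


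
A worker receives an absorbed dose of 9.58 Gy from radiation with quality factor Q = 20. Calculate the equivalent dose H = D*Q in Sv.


H = D * Q
H = 9.58 * 20
H = 191.60 Sv

191.60


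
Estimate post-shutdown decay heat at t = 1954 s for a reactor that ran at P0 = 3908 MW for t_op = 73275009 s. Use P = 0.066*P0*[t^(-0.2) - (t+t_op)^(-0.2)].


P/P0 = 0.066 * [t^(-0.2) - (t + t_op)^(-0.2)]
P/P0 = 0.066 * [1954^(-0.2) - (1954 + 73275009)^(-0.2)]
P/P0 = 0.066 * [0.2196924 - 0.02673046] = 0.01273549
P = 3908 * 0.01273549 = 49.770 MW

49.770


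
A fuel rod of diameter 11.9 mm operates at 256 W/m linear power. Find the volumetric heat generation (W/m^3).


r = D / 2 / 1000 = 11.9 / 2 / 1000 = 0.00595 m
q''' = q' / (pi * r^2)
q''' = 256 / (pi * 0.00595^2)
q''' = 2.3017e+06 W/m^3

2.3017e+06


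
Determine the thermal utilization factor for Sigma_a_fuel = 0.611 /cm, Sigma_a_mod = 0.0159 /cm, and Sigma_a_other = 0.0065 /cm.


f = Sigma_a_fuel / (Sigma_a_fuel + Sigma_a_mod + Sigma_a_other)
f = 0.611 / (0.611 + 0.0159 + 0.0065)
f = 0.96464

0.96464


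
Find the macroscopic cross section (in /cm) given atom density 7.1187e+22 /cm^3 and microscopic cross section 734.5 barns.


Sigma = N * sigma_barns * 1e-24
Sigma = 7.1187e+22 * 734.5 * 1e-24
Sigma = 52.287 /cm

52.287


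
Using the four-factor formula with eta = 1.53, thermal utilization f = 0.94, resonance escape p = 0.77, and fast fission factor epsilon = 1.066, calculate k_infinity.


k_inf = eta * f * p * epsilon
k_inf = 1.53 * 0.94 * 0.77 * 1.066
k_inf = 1.1805

1.1805


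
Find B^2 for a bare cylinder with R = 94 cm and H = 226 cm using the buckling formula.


B^2 = (2.405/R)^2 + (pi/H)^2
B^2 = (2.405/94)^2 + (pi/226)^2
B^2 = 8.4783e-04 /cm^2

8.4783e-04


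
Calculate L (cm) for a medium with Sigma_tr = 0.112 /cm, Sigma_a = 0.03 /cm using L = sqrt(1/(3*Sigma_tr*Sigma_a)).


D = 1 / (3 * Sigma_tr) = 1 / (3 * 0.112) = 2.976190 cm
L = sqrt(D / Sigma_a)
L = sqrt(2.976190 / 0.03)
L = 9.9602 cm

9.9602


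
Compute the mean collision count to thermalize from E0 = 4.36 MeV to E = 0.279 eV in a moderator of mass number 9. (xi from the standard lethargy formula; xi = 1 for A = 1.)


xi = 1 + (A-1)^2/(2A)*ln((A-1)/(A+1)) = 0.2066007 (for A = 9)
n = ln(E0/E) / xi
n = ln(4.36e6 / 0.279) / 0.2066007
n = ln(1.562724e+07) / 0.2066007 = 80.177

80.177


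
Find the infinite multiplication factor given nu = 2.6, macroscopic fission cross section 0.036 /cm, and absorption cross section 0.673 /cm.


k_inf = nu * Sigma_f / Sigma_a
k_inf = 2.6 * 0.036 / 0.673
k_inf = 0.13908

0.13908


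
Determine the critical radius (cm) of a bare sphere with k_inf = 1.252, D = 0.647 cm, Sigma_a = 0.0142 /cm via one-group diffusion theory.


L^2 = D / Sigma_a = 0.647 / 0.0142 = 45.56338 cm^2
B_m^2 = (k_inf - 1) / L^2 = (1.252 - 1) / 45.56338 = 0.005530757 /cm^2
For a bare sphere: B_g = pi/R, so R_c = pi / sqrt(B_m^2)
R_c = pi / sqrt(0.005530757) = 42.243 cm

42.243


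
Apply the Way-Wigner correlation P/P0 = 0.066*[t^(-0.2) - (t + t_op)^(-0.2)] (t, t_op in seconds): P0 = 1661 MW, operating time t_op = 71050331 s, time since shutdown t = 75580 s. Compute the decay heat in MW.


P/P0 = 0.066 * [t^(-0.2) - (t + t_op)^(-0.2)]
P/P0 = 0.066 * [75580^(-0.2) - (75580 + 71050331)^(-0.2)]
P/P0 = 0.066 * [0.1057593 - 0.02689022] = 0.005205359
P = 1661 * 0.005205359 = 8.6461 MW

8.6461


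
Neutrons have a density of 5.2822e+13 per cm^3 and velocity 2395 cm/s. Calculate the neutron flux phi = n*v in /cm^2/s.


phi = n * v
phi = 5.2822e+13 * 2395
phi = 1.2651e+17 /cm^2/s

1.2651e+17


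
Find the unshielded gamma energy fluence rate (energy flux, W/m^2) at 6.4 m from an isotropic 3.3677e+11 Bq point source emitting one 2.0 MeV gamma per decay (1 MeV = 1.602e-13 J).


psi = A * E * 1.602e-13 / (4*pi*r^2)
psi = 3.3677e+11 * 2.0 * 1.602e-13 / (4*pi*6.4^2)
psi = 2.0963e-04 W/m^2

2.0963e-04


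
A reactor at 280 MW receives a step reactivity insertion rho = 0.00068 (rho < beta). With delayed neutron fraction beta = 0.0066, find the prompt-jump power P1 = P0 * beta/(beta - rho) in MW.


P1/P0 = beta / (beta - rho)
P1/P0 = 0.0066 / (0.0066 - 0.00068) = 1.114865
P1 = 280 * 1.114865 = 312.16 MW

312.16


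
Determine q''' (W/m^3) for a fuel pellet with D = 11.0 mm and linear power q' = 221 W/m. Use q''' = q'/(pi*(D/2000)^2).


r = D / 2 / 1000 = 11.0 / 2 / 1000 = 0.0055 m
q''' = q' / (pi * r^2)
q''' = 221 / (pi * 0.0055^2)
q''' = 2.3255e+06 W/m^3

2.3255e+06


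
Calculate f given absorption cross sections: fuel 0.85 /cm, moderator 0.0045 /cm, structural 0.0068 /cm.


f = Sigma_a_fuel / (Sigma_a_fuel + Sigma_a_mod + Sigma_a_other)
f = 0.85 / (0.85 + 0.0045 + 0.0068)
f = 0.98688

0.98688


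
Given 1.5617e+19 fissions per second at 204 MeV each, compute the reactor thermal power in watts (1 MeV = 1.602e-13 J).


P = fission_rate * E_MeV * 1.602e-13
P = 1.5617e+19 * 204 * 1.602e-13
P = 5.1038e+08 W

5.1038e+08


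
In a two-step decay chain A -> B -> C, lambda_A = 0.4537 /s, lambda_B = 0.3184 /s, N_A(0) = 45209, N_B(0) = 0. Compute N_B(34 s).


N_B(t) = lambda_A * N_A0 / (lambda_B - lambda_A) * [exp(-lambda_A*t) - exp(-lambda_B*t)]
exp(-0.4537*34) = 1.998298e-07; exp(-0.3184*34) = 1.988390e-05
N_B = 0.4537 * 45209 / (0.3184 - 0.4537) * (1.998298e-07 - 1.988390e-05)
N_B = 2.9841

2.9841


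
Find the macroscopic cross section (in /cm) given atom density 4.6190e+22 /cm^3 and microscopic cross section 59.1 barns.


Sigma = N * sigma_barns * 1e-24
Sigma = 4.6190e+22 * 59.1 * 1e-24
Sigma = 2.7298 /cm

2.7298


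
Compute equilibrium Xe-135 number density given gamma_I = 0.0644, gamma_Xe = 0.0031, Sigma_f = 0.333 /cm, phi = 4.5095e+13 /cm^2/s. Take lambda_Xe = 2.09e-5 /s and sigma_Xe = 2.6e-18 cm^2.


Xe_eq = (gamma_I + gamma_Xe) * Sigma_f * phi / (lambda_Xe + sigma_Xe * phi)
Numerator = (0.0644 + 0.0031) * 0.333 * 4.5095e+13 = 1.013623e+12
Denominator = 2.09e-5 + 2.6e-18 * 4.5095e+13 = 1.381470e-04
Xe_eq = 1.013623e+12 / 1.381470e-04 = 7.3373e+15 /cm^3

7.3373e+15


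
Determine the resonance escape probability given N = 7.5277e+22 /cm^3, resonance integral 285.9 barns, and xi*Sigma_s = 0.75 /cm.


p = exp(-N * I * 1e-24 / (xi*Sigma_s))
p = exp(-7.5277e+22 * 285.9 * 1e-24 / 0.75)
p = 3.4488e-13

3.4488e-13


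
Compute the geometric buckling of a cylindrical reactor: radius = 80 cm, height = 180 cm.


B^2 = (2.405/R)^2 + (pi/H)^2
B^2 = (2.405/80)^2 + (pi/180)^2
B^2 = 0.0012084 /cm^2

0.0012084


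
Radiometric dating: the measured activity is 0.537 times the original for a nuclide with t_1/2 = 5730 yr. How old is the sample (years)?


lambda = ln(2) / t_half = ln(2) / 5730 = 1.209681e-04 /yr
t = -ln(A/A0) / lambda
t = -ln(0.537) / 1.209681e-04
t = 5139.8 yr

5139.8


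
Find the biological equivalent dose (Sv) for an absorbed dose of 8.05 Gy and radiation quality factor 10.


H = D * Q
H = 8.05 * 10
H = 80.500 Sv

80.500


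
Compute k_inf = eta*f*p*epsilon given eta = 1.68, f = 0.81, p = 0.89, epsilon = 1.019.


k_inf = eta * f * p * epsilon
k_inf = 1.68 * 0.81 * 0.89 * 1.019
k_inf = 1.2341

1.2341


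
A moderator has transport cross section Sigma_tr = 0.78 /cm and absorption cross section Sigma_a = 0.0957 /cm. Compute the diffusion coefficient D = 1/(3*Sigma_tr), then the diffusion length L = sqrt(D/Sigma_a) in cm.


D = 1 / (3 * Sigma_tr) = 1 / (3 * 0.78) = 0.4273504 cm
L = sqrt(D / Sigma_a)
L = sqrt(0.4273504 / 0.0957)
L = 2.1132 cm

2.1132


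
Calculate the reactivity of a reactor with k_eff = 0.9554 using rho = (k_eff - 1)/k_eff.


rho = (k_eff - 1) / k_eff
rho = (0.9554 - 1) / 0.9554
rho = -0.046682

-0.046682


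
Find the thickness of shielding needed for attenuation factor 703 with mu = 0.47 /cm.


x = ln(factor) / mu
x = ln(703) / 0.47
x = 13.948 cm

13.948


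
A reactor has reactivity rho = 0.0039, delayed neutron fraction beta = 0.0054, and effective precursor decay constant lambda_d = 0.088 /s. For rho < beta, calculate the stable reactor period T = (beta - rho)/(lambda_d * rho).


T = (beta - rho) / (lambda_d * rho)
T = (0.0054 - 0.0039) / (0.088 * 0.0039)
T = 4.3706 s

4.3706


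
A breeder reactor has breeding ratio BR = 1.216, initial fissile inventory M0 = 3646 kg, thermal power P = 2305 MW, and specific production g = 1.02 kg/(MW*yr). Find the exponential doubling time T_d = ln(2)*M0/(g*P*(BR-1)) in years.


Breeding gain G = BR - 1 = 1.216 - 1 = 0.216
Fissile production rate = g * P * G = 1.02 * 2305 * 0.216 = 507.8376 kg/yr
T_d = ln(2) * M0 / (g * P * G)
T_d = ln(2) * 3646 / 507.8376 = 4.9764 yr

4.9764


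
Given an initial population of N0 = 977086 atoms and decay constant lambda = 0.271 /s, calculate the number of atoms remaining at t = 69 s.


N = N0 * exp(-lambda * t)
N = 977086 * exp(-0.271 * 69)
N = 0.0073971

0.0073971


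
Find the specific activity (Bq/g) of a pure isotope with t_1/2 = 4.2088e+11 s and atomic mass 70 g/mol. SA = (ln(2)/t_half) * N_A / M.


lambda = ln(2) / t_half = ln(2) / 4.2088e+11 = 1.646900e-12 /s
SA = lambda * N_A / M
SA = 1.646900e-12 * 6.022e23 / 70
SA = 1.4168e+10 Bq/g

1.4168e+10


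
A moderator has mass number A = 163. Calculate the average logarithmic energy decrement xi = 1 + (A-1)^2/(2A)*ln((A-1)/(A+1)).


xi = 1 + (A-1)^2/(2A) * ln((A-1)/(A+1))
xi = 1 + (163-1)^2/(2*163) * ln((163-1)/(163 +1))
xi = 0.012220

0.012220


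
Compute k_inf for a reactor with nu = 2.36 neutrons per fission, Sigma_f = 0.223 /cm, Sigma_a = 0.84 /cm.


k_inf = nu * Sigma_f / Sigma_a
k_inf = 2.36 * 0.223 / 0.84
k_inf = 0.62652

0.62652


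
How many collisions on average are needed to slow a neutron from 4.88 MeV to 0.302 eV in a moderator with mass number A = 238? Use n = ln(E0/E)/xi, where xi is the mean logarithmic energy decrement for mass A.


xi = 1 + (A-1)^2/(2A)*ln((A-1)/(A+1)) = 0.008379872 (for A = 238)
n = ln(E0/E) / xi
n = ln(4.88e6 / 0.302) / 0.008379872
n = ln(1.615894e+07) / 0.008379872 = 1980.7

1980.7


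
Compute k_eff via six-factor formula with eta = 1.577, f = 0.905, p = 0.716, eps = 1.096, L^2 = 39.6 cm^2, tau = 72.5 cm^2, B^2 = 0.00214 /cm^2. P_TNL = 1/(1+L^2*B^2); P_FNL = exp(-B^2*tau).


k_inf = eta*f*p*eps = 1.577*0.905*0.716*1.096 = 1.119963
P_TNL = 1/(1 + L^2*B^2) = 1/(1 + 39.6*0.00214) = 0.9218765
P_FNL = exp(-B^2*tau) = exp(-0.00214*72.5) = 0.8562867
k_eff = k_inf * P_TNL * P_FNL = 1.119963 * 0.9218765 * 0.8562867
k_eff = 0.88409

0.88409


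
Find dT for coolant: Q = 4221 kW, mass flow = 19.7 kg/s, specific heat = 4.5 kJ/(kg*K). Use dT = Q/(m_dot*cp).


dT = Q / (m_dot * cp)
dT = 4221 / (19.7 * 4.5)
dT = 47.614 C

47.614


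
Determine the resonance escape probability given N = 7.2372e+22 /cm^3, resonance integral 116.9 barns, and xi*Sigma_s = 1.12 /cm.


p = exp(-N * I * 1e-24 / (xi*Sigma_s))
p = exp(-7.2372e+22 * 116.9 * 1e-24 / 1.12)
p = 5.2410e-04

5.2410e-04


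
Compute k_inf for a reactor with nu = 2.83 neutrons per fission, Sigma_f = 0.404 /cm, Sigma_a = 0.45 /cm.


k_inf = nu * Sigma_f / Sigma_a
k_inf = 2.83 * 0.404 / 0.45
k_inf = 2.5407

2.5407


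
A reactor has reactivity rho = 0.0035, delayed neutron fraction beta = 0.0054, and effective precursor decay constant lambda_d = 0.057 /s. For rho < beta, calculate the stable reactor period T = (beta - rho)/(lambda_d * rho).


T = (beta - rho) / (lambda_d * rho)
T = (0.0054 - 0.0035) / (0.057 * 0.0035)
T = 9.5238 s

9.5238


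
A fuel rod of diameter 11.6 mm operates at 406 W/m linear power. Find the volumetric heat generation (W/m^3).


r = D / 2 / 1000 = 11.6 / 2 / 1000 = 0.0058 m
q''' = q' / (pi * r^2)
q''' = 406 / (pi * 0.0058^2)
q''' = 3.8417e+06 W/m^3

3.8417e+06


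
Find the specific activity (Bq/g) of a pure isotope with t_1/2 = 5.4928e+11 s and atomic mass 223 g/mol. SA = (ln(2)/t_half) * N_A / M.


lambda = ln(2) / t_half = ln(2) / 5.4928e+11 = 1.261920e-12 /s
SA = lambda * N_A / M
SA = 1.261920e-12 * 6.022e23 / 223
SA = 3.4077e+09 Bq/g

3.4077e+09


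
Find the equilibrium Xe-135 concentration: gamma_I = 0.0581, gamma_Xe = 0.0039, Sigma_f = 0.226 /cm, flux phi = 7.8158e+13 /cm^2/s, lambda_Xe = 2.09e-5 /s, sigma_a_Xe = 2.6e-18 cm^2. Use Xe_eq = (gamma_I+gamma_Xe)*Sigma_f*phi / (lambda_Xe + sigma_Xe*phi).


Xe_eq = (gamma_I + gamma_Xe) * Sigma_f * phi / (lambda_Xe + sigma_Xe * phi)
Numerator = (0.0581 + 0.0039) * 0.226 * 7.8158e+13 = 1.095150e+12
Denominator = 2.09e-5 + 2.6e-18 * 7.8158e+13 = 2.241108e-04
Xe_eq = 1.095150e+12 / 2.241108e-04 = 4.8866e+15 /cm^3

4.8866e+15


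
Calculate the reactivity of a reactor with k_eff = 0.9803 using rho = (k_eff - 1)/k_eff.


rho = (k_eff - 1) / k_eff
rho = (0.9803 - 1) / 0.9803
rho = -0.020096

-0.020096


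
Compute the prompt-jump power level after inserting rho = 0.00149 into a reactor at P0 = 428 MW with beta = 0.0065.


P1/P0 = beta / (beta - rho)
P1/P0 = 0.0065 / (0.0065 - 0.00149) = 1.297405
P1 = 428 * 1.297405 = 555.29 MW

555.29


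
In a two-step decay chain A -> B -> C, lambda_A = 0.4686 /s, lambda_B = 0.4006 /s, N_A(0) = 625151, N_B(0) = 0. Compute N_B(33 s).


N_B(t) = lambda_A * N_A0 / (lambda_B - lambda_A) * [exp(-lambda_A*t) - exp(-lambda_B*t)]
exp(-0.4686*33) = 1.923787e-07; exp(-0.4006*33) = 1.814320e-06
N_B = 0.4686 * 625151 / (0.4006 - 0.4686) * (1.923787e-07 - 1.814320e-06)
N_B = 6.9874

6.9874


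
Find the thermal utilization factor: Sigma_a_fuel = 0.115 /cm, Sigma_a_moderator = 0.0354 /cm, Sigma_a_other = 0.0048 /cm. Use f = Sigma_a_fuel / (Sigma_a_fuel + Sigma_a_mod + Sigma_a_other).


f = Sigma_a_fuel / (Sigma_a_fuel + Sigma_a_mod + Sigma_a_other)
f = 0.115 / (0.115 + 0.0354 + 0.0048)
f = 0.74098

0.74098


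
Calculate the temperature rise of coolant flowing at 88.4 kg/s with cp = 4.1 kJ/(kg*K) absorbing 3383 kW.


dT = Q / (m_dot * cp)
dT = 3383 / (88.4 * 4.1)
dT = 9.3340 C

9.3340


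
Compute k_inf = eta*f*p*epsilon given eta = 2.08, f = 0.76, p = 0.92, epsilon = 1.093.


k_inf = eta * f * p * epsilon
k_inf = 2.08 * 0.76 * 0.92 * 1.093
k_inf = 1.5896

1.5896


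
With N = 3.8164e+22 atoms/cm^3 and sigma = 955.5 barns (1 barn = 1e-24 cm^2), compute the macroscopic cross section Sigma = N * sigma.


Sigma = N * sigma_barns * 1e-24
Sigma = 3.8164e+22 * 955.5 * 1e-24
Sigma = 36.466 /cm

36.466


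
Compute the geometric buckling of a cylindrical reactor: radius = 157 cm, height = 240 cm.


B^2 = (2.405/R)^2 + (pi/H)^2
B^2 = (2.405/157)^2 + (pi/240)^2
B^2 = 4.0600e-04 /cm^2

4.0600e-04


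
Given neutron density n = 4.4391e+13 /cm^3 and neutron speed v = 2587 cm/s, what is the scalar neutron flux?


phi = n * v
phi = 4.4391e+13 * 2587
phi = 1.1484e+17 /cm^2/s

1.1484e+17


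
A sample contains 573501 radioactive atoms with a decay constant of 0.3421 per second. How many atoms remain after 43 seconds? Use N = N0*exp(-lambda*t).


N = N0 * exp(-lambda * t)
N = 573501 * exp(-0.3421 * 43)
N = 0.23439

0.23439


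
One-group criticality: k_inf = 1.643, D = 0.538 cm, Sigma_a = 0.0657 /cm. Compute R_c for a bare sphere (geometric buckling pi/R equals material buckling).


L^2 = D / Sigma_a = 0.538 / 0.0657 = 8.188737 cm^2
B_m^2 = (k_inf - 1) / L^2 = (1.643 - 1) / 8.188737 = 0.07852249 /cm^2
For a bare sphere: B_g = pi/R, so R_c = pi / sqrt(B_m^2)
R_c = pi / sqrt(0.07852249) = 11.211 cm

11.211


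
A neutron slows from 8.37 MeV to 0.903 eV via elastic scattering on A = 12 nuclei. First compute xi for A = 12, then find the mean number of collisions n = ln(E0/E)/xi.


xi = 1 + (A-1)^2/(2A)*ln((A-1)/(A+1)) = 0.1577690 (for A = 12)
n = ln(E0/E) / xi
n = ln(8.37e6 / 0.903) / 0.1577690
n = ln(9.269103e+06) / 0.1577690 = 101.68

101.68


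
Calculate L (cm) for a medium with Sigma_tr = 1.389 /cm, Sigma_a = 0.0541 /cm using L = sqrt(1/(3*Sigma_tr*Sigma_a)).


D = 1 / (3 * Sigma_tr) = 1 / (3 * 1.389) = 0.2399808 cm
L = sqrt(D / Sigma_a)
L = sqrt(0.2399808 / 0.0541)
L = 2.1062 cm

2.1062


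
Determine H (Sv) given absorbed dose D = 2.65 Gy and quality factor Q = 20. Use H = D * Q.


H = D * Q
H = 2.65 * 20
H = 53.000 Sv

53.000


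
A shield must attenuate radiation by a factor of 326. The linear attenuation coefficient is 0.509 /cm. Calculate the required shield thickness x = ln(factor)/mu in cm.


x = ln(factor) / mu
x = ln(326) / 0.509
x = 11.369 cm

11.369


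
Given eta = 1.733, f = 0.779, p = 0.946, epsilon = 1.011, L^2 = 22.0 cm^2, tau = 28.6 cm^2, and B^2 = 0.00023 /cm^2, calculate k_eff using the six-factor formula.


k_inf = eta*f*p*eps = 1.733*0.779*0.946*1.011 = 1.291155
P_TNL = 1/(1 + L^2*B^2) = 1/(1 + 22.0*0.00023) = 0.9949655
P_FNL = exp(-B^2*tau) = exp(-0.00023*28.6) = 0.9934436
k_eff = k_inf * P_TNL * P_FNL = 1.291155 * 0.9949655 * 0.9934436
k_eff = 1.2762

1.2762


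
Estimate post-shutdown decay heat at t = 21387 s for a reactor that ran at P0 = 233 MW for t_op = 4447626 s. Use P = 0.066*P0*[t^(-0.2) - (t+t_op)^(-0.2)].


P/P0 = 0.066 * [t^(-0.2) - (t + t_op)^(-0.2)]
P/P0 = 0.066 * [21387^(-0.2) - (21387 + 4447626)^(-0.2)]
P/P0 = 0.066 * [0.1361351 - 0.04676896] = 0.005898165
P = 233 * 0.005898165 = 1.3743 MW

1.3743
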